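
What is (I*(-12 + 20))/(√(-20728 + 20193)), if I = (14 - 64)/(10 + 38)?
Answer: 5*I*√535/321 ≈ 0.36028*I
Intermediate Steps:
I = -25/24 (I = -50/48 = -50*1/48 = -25/24 ≈ -1.0417)
(I*(-12 + 20))/(√(-20728 + 20193)) = (-25*(-12 + 20)/24)/(√(-20728 + 20193)) = (-25/24*8)/(√(-535)) = -25*(-I*√535/535)/3 = -(-5)*I*√535/321 = 5*I*√535/321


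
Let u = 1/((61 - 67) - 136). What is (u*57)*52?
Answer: -1482/71 ≈ -20.873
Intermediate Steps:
u = -1/142 (u = 1/(-6 - 136) = 1/(-142) = -1/142 ≈ -0.0070423)
(u*57)*52 = -1/142*57*52 = -57/142*52 = -1482/71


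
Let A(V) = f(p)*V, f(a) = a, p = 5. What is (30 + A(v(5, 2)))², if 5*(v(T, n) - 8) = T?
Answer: 5625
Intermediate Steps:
v(T, n) = 8 + T/5
A(V) = 5*V
(30 + A(v(5, 2)))² = (30 + 5*(8 + (⅕)*5))² = (30 + 5*(8 + 1))² = (30 + 5*9)² = (30 + 45)² = 75² = 5625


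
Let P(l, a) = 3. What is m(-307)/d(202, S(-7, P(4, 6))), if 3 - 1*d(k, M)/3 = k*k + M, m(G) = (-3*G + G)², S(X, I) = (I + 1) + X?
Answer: -188498/61197 ≈ -3.0802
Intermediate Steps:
S(X, I) = 1 + I + X (S(X, I) = (1 + I) + X = 1 + I + X)
m(G) = 4*G² (m(G) = (-2*G)² = 4*G²)
d(k, M) = 9 - 3*M - 3*k² (d(k, M) = 9 - 3*(k*k + M) = 9 - 3*(k² + M) = 9 - 3*(M + k²) = 9 + (-3*M - 3*k²) = 9 - 3*M - 3*k²)
m(-307)/d(202, S(-7, P(4, 6))) = (4*(-307)²)/(9 - 3*(1 + 3 - 7) - 3*202²) = (4*94249)/(9 - 3*(-3) - 3*40804) = 376996/(9 + 9 - 122412) = 376996/(-122394) = 376996*(-1/122394) = -188498/61197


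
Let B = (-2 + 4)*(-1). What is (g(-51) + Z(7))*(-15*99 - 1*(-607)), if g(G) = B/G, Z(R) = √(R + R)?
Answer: -1756/51 - 878*√14 ≈ -3319.6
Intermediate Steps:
Z(R) = √2*√R (Z(R) = √(2*R) = √2*√R)
B = -2 (B = 2*(-1) = -2)
g(G) = -2/G
(g(-51) + Z(7))*(-15*99 - 1*(-607)) = (-2/(-51) + √2*√7)*(-15*99 - 1*(-607)) = (-2*(-1/51) + √14)*(-1485 + 607) = (2/51 + √14)*(-878) = -1756/51 - 878*√14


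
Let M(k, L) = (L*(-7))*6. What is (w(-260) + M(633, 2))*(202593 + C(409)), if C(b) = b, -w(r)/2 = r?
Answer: 88508872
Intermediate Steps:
w(r) = -2*r
M(k, L) = -42*L (M(k, L) = -7*L*6 = -42*L)
(w(-260) + M(633, 2))*(202593 + C(409)) = (-2*(-260) - 42*2)*(202593 + 409) = (520 - 84)*203002 = 436*203002 = 88508872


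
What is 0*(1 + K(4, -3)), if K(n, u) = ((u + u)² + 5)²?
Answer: 0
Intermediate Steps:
K(n, u) = (5 + 4*u²)² (K(n, u) = ((2*u)² + 5)² = (4*u² + 5)² = (5 + 4*u²)²)
0*(1 + K(4, -3)) = 0*(1 + (5 + 4*(-3)²)²) = 0*(1 + (5 + 4*9)²) = 0*(1 + (5 + 36)²) = 0*(1 + 41²) = 0*(1 + 1681) = 0*1682 = 0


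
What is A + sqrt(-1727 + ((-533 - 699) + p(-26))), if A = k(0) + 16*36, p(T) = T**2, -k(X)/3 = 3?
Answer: 567 + I*sqrt(2283) ≈ 567.0 + 47.781*I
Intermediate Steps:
k(X) = -9 (k(X) = -3*3 = -9)
A = 567 (A = -9 + 16*36 = -9 + 576 = 567)
A + sqrt(-1727 + ((-533 - 699) + p(-26))) = 567 + sqrt(-1727 + ((-533 - 699) + (-26)**2)) = 567 + sqrt(-1727 + (-1232 + 676)) = 567 + sqrt(-1727 - 556) = 567 + sqrt(-2283) = 567 + I*sqrt(2283)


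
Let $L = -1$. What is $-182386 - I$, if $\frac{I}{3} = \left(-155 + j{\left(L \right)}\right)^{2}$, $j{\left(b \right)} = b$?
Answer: $-255394$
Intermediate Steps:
$I = 73008$ ($I = 3 \left(-155 - 1\right)^{2} = 3 \left(-156\right)^{2} = 3 \cdot 24336 = 73008$)
$-182386 - I = -182386 - 73008 = -255394$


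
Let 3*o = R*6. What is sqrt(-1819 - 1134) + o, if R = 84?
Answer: 168 + I*sqrt(2953) ≈ 168.0 + 54.341*I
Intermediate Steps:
o = 168 (o = (84*6)/3 = (1/3)*504 = 168)
sqrt(-1819 - 1134) + o = sqrt(-1819 - 1134) + 168 = sqrt(-2953) + 168 = I*sqrt(2953) + 168 = 168 + I*sqrt(2953)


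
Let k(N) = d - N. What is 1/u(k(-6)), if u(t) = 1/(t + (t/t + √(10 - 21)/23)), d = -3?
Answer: 4 + I*√11/23 ≈ 4.0 + 0.1442*I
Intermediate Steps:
k(N) = -3 - N
u(t) = 1/(1 + t + I*√11/23) (u(t) = 1/(t + (1 + √(-11)*(1/23))) = 1/(t + (1 + (I*√11)*(1/23))) = 1/(t + (1 + I*√11/23)) = 1/(1 + t + I*√11/23))
1/u(k(-6)) = 1/(23/(23 + 23*(-3 - 1*(-6)) + I*√11)) = 1/(23/(23 + 23*(-3 + 6) + I*√11)) = 1/(23/(23 + 23*3 + I*√11)) = 1/(23/(23 + 69 + I*√11)) = 1/(23/(92 + I*√11)) = 4 + I*√11/23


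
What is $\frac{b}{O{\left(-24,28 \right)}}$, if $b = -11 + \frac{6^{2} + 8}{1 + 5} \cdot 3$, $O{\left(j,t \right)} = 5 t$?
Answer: $\frac{11}{140} \approx 0.078571$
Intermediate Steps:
$b = 11$ ($b = -11 + \frac{36 + 8}{6} \cdot 3 = -11 + 44 \cdot \frac{1}{6} \cdot 3 = -11 + \frac{22}{3} \cdot 3 = -11 + 22 = 11$)
$\frac{b}{O{\left(-24,28 \right)}} = \frac{11}{5 \cdot 28} = \frac{11}{140}$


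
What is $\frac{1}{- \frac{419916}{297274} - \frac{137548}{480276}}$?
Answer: $- \frac{17846695953}{30320627621} \approx -0.5886$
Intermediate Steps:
$\frac{1}{- \frac{419916}{297274} - \frac{137548}{480276}} = \frac{1}{\left(-419916\right) \frac{1}{297274} - \frac{34387}{120069}} = \frac{1}{- \frac{209958}{148637} - \frac{34387}{120069}} = \frac{1}{- \frac{30320627621}{17846695953}} = - \frac{17846695953}{30320627621}$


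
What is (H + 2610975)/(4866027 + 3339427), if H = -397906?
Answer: 2213069/8205454 ≈ 0.26971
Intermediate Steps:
(H + 2610975)/(4866027 + 3339427) = (-397906 + 2610975)/(4866027 + 3339427) = 2213069/8205454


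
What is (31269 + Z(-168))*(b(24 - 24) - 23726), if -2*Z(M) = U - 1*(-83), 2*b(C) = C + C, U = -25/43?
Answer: -31859154170/43 ≈ -7.4091e+8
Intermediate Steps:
U = -25/43 (U = -25*1/43 = -25/43 ≈ -0.58140)
b(C) = C (b(C) = (C + C)/2 = (2*C)/2 = C)
Z(M) = -1772/43 (Z(M) = -(-25/43 - 1*(-83))/2 = -(-25/43 + 83)/2 = -½*3544/43 = -1772/43)
(31269 + Z(-168))*(b(24 - 24) - 23726) = (31269 - 1772/43)*((24 - 24) - 23726) = 1342795*(0 - 23726)/43 = (1342795/43)*(-23726) = -31859154170/43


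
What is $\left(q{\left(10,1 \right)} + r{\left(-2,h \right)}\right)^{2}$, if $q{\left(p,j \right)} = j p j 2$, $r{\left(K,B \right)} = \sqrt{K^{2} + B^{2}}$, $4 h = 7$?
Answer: $\frac{\left(80 + \sqrt{113}\right)^{2}}{16} \approx 513.36$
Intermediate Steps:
$h = \frac{7}{4}$ ($h = \frac{1}{4} \cdot 7 = \frac{7}{4} \approx 1.75$)
$r{\left(K,B \right)} = \sqrt{B^{2} + K^{2}}$
$q{\left(p,j \right)} = 2 p j^{2}$ ($q{\left(p,j \right)} = j j p 2 = p j^{2} \cdot 2 = 2 p j^{2}$)
$\left(q{\left(10,1 \right)} + r{\left(-2,h \right)}\right)^{2} = \left(2 \cdot 10 \cdot 1^{2} + \sqrt{\left(\frac{7}{4}\right)^{2} + \left(-2\right)^{2}}\right)^{2} = \left(2 \cdot 10 \cdot 1 + \sqrt{\frac{49}{16} + 4}\right)^{2} = \left(20 + \sqrt{\frac{113}{16}}\right)^{2} = \left(20 + \frac{\sqrt{113}}{4}\right)^{2}$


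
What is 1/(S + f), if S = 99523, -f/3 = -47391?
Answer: 1/241696 ≈ 4.1374e-6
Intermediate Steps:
f = 142173 (f = -3*(-47391) = 142173)
1/(S + f) = 1/(99523 + 142173) = 1/241696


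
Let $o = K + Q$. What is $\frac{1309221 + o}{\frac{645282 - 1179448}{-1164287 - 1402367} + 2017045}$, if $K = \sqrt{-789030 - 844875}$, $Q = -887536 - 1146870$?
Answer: $- \frac{930649490495}{2588528575798} + \frac{26949867 i \sqrt{3705}}{2588528575798} \approx -0.35953 + 0.00063372 i$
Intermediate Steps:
$Q = -2034406$
$K = 21 i \sqrt{3705}$ ($K = \sqrt{-1633905} = 21 i \sqrt{3705} \approx 1278.2 i$)
$o = -2034406 + 21 i \sqrt{3705}$ ($o = 21 i \sqrt{3705} - 2034406 = -2034406 + 21 i \sqrt{3705} \approx -2.0344 \cdot 10^{6} + 1278.2 i$)
$\frac{1309221 + o}{\frac{645282 - 1179448}{-1164287 - 1402367} + 2017045} = \frac{1309221 - \left(2034406 - 21 i \sqrt{3705}\right)}{\frac{645282 - 1179448}{-1164287 - 1402367} + 2017045} = \frac{-725185 + 21 i \sqrt{3705}}{- \frac{534166}{-2566654} + 2017045} = \frac{-725185 + 21 i \sqrt{3705}}{\left(-534166\right) \left(- \frac{1}{2566654}\right) + 2017045} = \frac{-725185 + 21 i \sqrt{3705}}{\frac{267083}{1283327} + 2017045} = \frac{-725185 + 21 i \sqrt{3705}}{\frac{2588528575798}{1283327}} = \left(-725185 + 21 i \sqrt{3705}\right) \frac{1283327}{2588528575798} = - \frac{930649490495}{2588528575798} + \frac{26949867 i \sqrt{3705}}{2588528575798}$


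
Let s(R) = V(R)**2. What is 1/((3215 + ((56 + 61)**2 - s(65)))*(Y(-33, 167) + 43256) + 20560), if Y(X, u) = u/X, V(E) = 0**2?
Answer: 33/24127436504 ≈ 1.3677e-9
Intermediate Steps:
V(E) = 0
s(R) = 0 (s(R) = 0**2 = 0)
1/((3215 + ((56 + 61)**2 - s(65)))*(Y(-33, 167) + 43256) + 20560) = 1/((3215 + ((56 + 61)**2 - 1*0))*(167/(-33) + 43256) + 20560) = 1/((3215 + (117**2 + 0))*(167*(-1/33) + 43256) + 20560) = 1/((3215 + (13689 + 0))*(-167/33 + 43256) + 20560) = 1/((3215 + 13689)*(1427281/33) + 20560) = 1/(16904*(1427281/33) + 20560) = 1/(24126758024/33 + 20560) = 1/(24127436504/33) = 33/24127436504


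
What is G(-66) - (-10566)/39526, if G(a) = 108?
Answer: 2139687/19763 ≈ 108.27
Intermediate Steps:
G(-66) - (-10566)/39526 = 108 - (-10566)/39526 = 108 - 1*(-5283/19763) = 108 + 5283/19763 = 2139687/19763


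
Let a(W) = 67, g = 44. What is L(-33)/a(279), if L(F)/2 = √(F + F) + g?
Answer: 88/67 + 2*I*√66/67 ≈ 1.3134 + 0.24251*I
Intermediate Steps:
L(F) = 88 + 2*√2*√F (L(F) = 2*(√(F + F) + 44) = 2*(√(2*F) + 44) = 2*(√2*√F + 44) = 2*(44 + √2*√F) = 88 + 2*√2*√F)
L(-33)/a(279) = (88 + 2*√2*√(-33))/67 = (88 + 2*√2*(I*√33))*(1/67) = (88 + 2*I*√66)*(1/67) = 88/67 + 2*I*√66/67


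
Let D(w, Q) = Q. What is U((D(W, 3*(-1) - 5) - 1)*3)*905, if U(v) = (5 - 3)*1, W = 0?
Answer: 1810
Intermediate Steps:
U(v) = 2 (U(v) = 2*1 = 2)
U((D(W, 3*(-1) - 5) - 1)*3)*905 = 2*905 = 1810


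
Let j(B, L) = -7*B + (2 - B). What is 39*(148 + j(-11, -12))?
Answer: 9282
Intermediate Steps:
j(B, L) = 2 - 8*B
39*(148 + j(-11, -12)) = 39*(148 + (2 - 8*(-11))) = 39*(148 + (2 + 88)) = 39*(148 + 90) = 39*238 = 9282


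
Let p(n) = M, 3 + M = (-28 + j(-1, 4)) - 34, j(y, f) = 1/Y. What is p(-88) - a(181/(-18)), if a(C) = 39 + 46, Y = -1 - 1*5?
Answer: -901/6 ≈ -150.17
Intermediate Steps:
Y = -6 (Y = -1 - 5 = -6)
a(C) = 85
j(y, f) = -⅙ (j(y, f) = 1/(-6) = -⅙)
M = -391/6 (M = -3 + ((-28 - ⅙) - 34) = -3 + (-169/6 - 34) = -3 - 373/6 = -391/6 ≈ -65.167)
p(n) = -391/6
p(-88) - a(181/(-18)) = -391/6 - 1*85 = -391/6 - 85 = -901/6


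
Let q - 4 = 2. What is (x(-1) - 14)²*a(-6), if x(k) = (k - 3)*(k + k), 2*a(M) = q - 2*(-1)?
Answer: 144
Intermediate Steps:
q = 6 (q = 4 + 2 = 6)
a(M) = 4 (a(M) = (6 - 2*(-1))/2 = (6 + 2)/2 = (½)*8 = 4)
x(k) = 2*k*(-3 + k) (x(k) = (-3 + k)*(2*k) = 2*k*(-3 + k))
(x(-1) - 14)²*a(-6) = (2*(-1)*(-3 - 1) - 14)²*4 = (2*(-1)*(-4) - 14)²*4 = (8 - 14)²*4 = (-6)²*4 = 36*4 = 144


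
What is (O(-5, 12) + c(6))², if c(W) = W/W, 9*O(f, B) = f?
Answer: 16/81 ≈ 0.19753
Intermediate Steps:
O(f, B) = f/9
c(W) = 1
(O(-5, 12) + c(6))² = ((⅑)*(-5) + 1)² = (-5/9 + 1)² = (4/9)² = 16/81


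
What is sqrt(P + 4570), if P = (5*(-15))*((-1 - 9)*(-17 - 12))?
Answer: 2*I*sqrt(4295) ≈ 131.07*I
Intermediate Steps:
P = -21750 (P = -(-750)*(-29) = -75*290 = -21750)
sqrt(P + 4570) = sqrt(-21750 + 4570) = sqrt(-17180) = 2*I*sqrt(4295)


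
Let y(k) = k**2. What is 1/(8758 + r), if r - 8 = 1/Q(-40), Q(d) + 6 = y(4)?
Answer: 10/87661 ≈ 0.00011408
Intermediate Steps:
Q(d) = 10 (Q(d) = -6 + 4**2 = -6 + 16 = 10)
r = 81/10 (r = 8 + 1/10 = 81/10 ≈ 8.1000)
1/(8758 + r) = 1/(8758 + 81/10) = 1/(87661/10) = 10/87661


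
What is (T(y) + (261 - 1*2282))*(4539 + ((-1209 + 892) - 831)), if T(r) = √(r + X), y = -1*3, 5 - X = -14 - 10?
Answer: -6853211 + 3391*√26 ≈ -6.8359e+6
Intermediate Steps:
X = 29 (X = 5 - (-14 - 10) = 5 - 1*(-24) = 5 + 24 = 29)
y = -3
T(r) = √(29 + r) (T(r) = √(r + 29) = √(29 + r))
(T(y) + (261 - 1*2282))*(4539 + ((-1209 + 892) - 831)) = (√(29 - 3) + (261 - 1*2282))*(4539 + ((-1209 + 892) - 831)) = (√26 + (261 - 2282))*(4539 + (-317 - 831)) = (√26 - 2021)*(4539 - 1148) = (-2021 + √26)*3391 = -6853211 + 3391*√26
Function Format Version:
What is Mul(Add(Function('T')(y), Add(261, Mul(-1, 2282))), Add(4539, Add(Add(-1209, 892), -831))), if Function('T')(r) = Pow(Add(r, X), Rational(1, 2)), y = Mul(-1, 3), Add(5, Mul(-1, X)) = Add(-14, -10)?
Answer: Add(-6853211, Mul(3391, Pow(26, Rational(1, 2)))) ≈ -6.8359e+6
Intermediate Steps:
X = 29 (X = Add(5, Mul(-1, Add(-14, -10))) = Add(5, Mul(-1, -24)) = Add(5, 24) = 29)
y = -3
Function('T')(r) = Pow(Add(29, r), Rational(1, 2)) (Function('T')(r) = Pow(Add(r, 29), Rational(1, 2)) = Pow(Add(29, r), Rational(1, 2)))
Mul(Add(Function('T')(y), Add(261, Mul(-1, 2282))), Add(4539, Add(Add(-1209, 892), -831))) = Mul(Add(Pow(Add(29, -3), Rational(1, 2)), Add(261, Mul(-1, 2282))), Add(4539, Add(Add(-1209, 892), -831))) = Mul(Add(Pow(26, Rational(1, 2)), Add(261, -2282)), Add(4539, Add(-317, -831))) = Mul(Add(Pow(26, Rational(1, 2)), -2021), Add(4539, -1148)) = Mul(Add(-2021, Pow(26, Rational(1, 2))), 3391) = Add(-6853211, Mul(3391, Pow(26, Rational(1, 2))))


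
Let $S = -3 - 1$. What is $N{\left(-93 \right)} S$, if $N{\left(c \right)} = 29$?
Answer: $-116$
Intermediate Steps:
$S = -4$
$N{\left(-93 \right)} S = 29 \left(-4\right) = -116$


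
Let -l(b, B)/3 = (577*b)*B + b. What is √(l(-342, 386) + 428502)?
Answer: 10*√2289423 ≈ 15131.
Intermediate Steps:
l(b, B) = -3*b - 1731*B*b (l(b, B) = -3*((577*b)*B + b) = -3*(577*B*b + b) = -3*(b + 577*B*b) = -3*b - 1731*B*b)
√(l(-342, 386) + 428502) = √(-3*(-342)*(1 + 577*386) + 428502) = √(-3*(-342)*(1 + 222722) + 428502) = √(-3*(-342)*222723 + 428502) = √(228513798 + 428502) = √228942300 = 10*√2289423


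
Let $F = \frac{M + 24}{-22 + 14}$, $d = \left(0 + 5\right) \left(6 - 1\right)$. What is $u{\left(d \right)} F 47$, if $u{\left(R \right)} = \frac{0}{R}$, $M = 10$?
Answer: $0$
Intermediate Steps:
$d = 25$ ($d = 5 \cdot 5 = 25$)
$u{\left(R \right)} = 0$
$F = - \frac{17}{4}$ ($F = \frac{10 + 24}{-22 + 14} = \frac{34}{-8} = 34 \left(- \frac{1}{8}\right) = - \frac{17}{4} \approx -4.25$)
$u{\left(d \right)} F 47 = 0 \left(- \frac{17}{4}\right) 47 = 0 \cdot 47 = 0$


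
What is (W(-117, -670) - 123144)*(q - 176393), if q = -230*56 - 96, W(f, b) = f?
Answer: 23341812309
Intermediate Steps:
q = -12976 (q = -12880 - 96 = -12976)
(W(-117, -670) - 123144)*(q - 176393) = (-117 - 123144)*(-12976 - 176393) = -123261*(-189369) = 23341812309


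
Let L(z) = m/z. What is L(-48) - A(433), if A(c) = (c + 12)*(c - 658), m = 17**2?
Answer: 4805711/48 ≈ 1.0012e+5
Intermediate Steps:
m = 289
L(z) = 289/z
A(c) = (-658 + c)*(12 + c) (A(c) = (12 + c)*(-658 + c) = (-658 + c)*(12 + c))
L(-48) - A(433) = 289/(-48) - (-7896 + 433**2 - 646*433) = 289*(-1/48) - (-7896 + 187489 - 279718) = -289/48 - 1*(-100125) = -289/48 + 100125 = 4805711/48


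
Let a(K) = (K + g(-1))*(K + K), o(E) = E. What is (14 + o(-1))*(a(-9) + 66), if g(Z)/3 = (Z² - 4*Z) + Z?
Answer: 156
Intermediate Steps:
g(Z) = -9*Z + 3*Z² (g(Z) = 3*((Z² - 4*Z) + Z) = 3*(Z² - 3*Z) = -9*Z + 3*Z²)
a(K) = 2*K*(12 + K) (a(K) = (K + 3*(-1)*(-3 - 1))*(K + K) = (K + 3*(-1)*(-4))*(2*K) = (K + 12)*(2*K) = (12 + K)*(2*K) = 2*K*(12 + K))
(14 + o(-1))*(a(-9) + 66) = (14 - 1)*(2*(-9)*(12 - 9) + 66) = 13*(2*(-9)*3 + 66) = 13*(-54 + 66) = 13*12 = 156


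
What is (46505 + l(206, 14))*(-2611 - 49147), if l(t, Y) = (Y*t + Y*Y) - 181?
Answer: -2557052232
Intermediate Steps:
l(t, Y) = -181 + Y**2 + Y*t (l(t, Y) = (Y*t + Y**2) - 181 = (Y**2 + Y*t) - 181 = -181 + Y**2 + Y*t)
(46505 + l(206, 14))*(-2611 - 49147) = (46505 + (-181 + 14**2 + 14*206))*(-2611 - 49147) = (46505 + (-181 + 196 + 2884))*(-51758) = (46505 + 2899)*(-51758) = 49404*(-51758) = -2557052232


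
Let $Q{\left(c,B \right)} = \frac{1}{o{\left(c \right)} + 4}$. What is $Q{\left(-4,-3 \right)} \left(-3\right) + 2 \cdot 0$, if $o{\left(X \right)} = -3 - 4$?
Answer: $1$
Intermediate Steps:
$o{\left(X \right)} = -7$
$Q{\left(c,B \right)} = - \frac{1}{3}$ ($Q{\left(c,B \right)} = \frac{1}{-7 + 4} = \frac{1}{-3} = - \frac{1}{3}$)
$Q{\left(-4,-3 \right)} \left(-3\right) + 2 \cdot 0 = \left(- \frac{1}{3}\right) \left(-3\right) + 2 \cdot 0 = 1 + 0 = 1$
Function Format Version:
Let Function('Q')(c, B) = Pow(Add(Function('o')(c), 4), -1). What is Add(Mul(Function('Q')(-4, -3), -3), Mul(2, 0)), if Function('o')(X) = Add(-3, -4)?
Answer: 1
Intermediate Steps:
Function('o')(X) = -7
Function('Q')(c, B) = Rational(-1, 3) (Function('Q')(c, B) = Pow(Add(-7, 4), -1) = Pow(-3, -1) = Rational(-1, 3))
Add(Mul(Function('Q')(-4, -3), -3), Mul(2, 0)) = Add(Mul(Rational(-1, 3), -3), Mul(2, 0)) = Add(1, 0) = 1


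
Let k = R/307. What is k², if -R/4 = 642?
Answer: 6594624/94249 ≈ 69.970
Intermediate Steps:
R = -2568 (R = -4*642 = -2568)
k = -2568/307 ≈ -8.3648
k² = (-2568/307)² = 6594624/94249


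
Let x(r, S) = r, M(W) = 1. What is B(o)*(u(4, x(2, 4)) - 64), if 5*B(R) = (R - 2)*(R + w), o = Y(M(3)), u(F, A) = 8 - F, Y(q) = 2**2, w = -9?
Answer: 120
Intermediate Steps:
Y(q) = 4
o = 4
B(R) = (-9 + R)*(-2 + R)/5 (B(R) = ((R - 2)*(R - 9))/5 = ((-2 + R)*(-9 + R))/5 = ((-9 + R)*(-2 + R))/5 = (-9 + R)*(-2 + R)/5)
B(o)*(u(4, x(2, 4)) - 64) = (18/5 - 11/5*4 + (1/5)*4**2)*((8 - 1*4) - 64) = (18/5 - 44/5 + (1/5)*16)*((8 - 4) - 64) = (18/5 - 44/5 + 16/5)*(4 - 64) = -2*(-60) = 120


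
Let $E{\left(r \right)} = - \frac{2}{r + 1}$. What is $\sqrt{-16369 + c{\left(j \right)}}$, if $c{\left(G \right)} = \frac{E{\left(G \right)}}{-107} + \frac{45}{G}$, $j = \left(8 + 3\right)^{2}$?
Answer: $\frac{i \sqrt{84377154074549}}{71797} \approx 127.94 i$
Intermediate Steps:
$E{\left(r \right)} = - \frac{2}{1 + r}$
$j = 121$ ($j = 11^{2} = 121$)
$c{\left(G \right)} = \frac{45}{G} + \frac{2}{107 \left(1 + G\right)}$ ($c{\left(G \right)} = \frac{\left(-2\right) \frac{1}{1 + G}}{-107} + \frac{45}{G} = - \frac{2}{1 + G} \left(- \frac{1}{107}\right) + \frac{45}{G} = \frac{2}{107 \left(1 + G\right)} + \frac{45}{G} = \frac{45}{G} + \frac{2}{107 \left(1 + G\right)}$)
$\sqrt{-16369 + c{\left(j \right)}} = \sqrt{-16369 + \frac{4815 + 4817 \cdot 121}{107 \cdot 121 \left(1 + 121\right)}} = \sqrt{-16369 + \frac{1}{107} \cdot \frac{1}{121} \cdot \frac{1}{122} \left(4815 + 582857\right)} = \sqrt{-16369 + \frac{1}{107} \cdot \frac{1}{121} \cdot \frac{1}{122} \cdot 587672} = \sqrt{-16369 + \frac{293836}{789767}} = \sqrt{- \frac{12927402187}{789767}} = \frac{i \sqrt{84377154074549}}{71797}$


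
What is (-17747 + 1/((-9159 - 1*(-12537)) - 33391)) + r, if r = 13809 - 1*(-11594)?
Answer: 229779527/30013 ≈ 7656.0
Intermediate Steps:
r = 25403 (r = 13809 + 11594 = 25403)
(-17747 + 1/((-9159 - 1*(-12537)) - 33391)) + r = (-17747 + 1/((-9159 - 1*(-12537)) - 33391)) + 25403 = (-17747 + 1/((-9159 + 12537) - 33391)) + 25403 = (-17747 + 1/(3378 - 33391)) + 25403 = (-17747 + 1/(-30013)) + 25403 = (-17747 - 1/30013) + 25403 = -532640712/30013 + 25403 = 229779527/30013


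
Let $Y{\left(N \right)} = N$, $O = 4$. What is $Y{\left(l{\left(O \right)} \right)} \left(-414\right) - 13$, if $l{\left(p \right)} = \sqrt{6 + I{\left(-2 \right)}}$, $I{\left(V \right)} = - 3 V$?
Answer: $-13 - 828 \sqrt{3} \approx -1447.1$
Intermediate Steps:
$l{\left(p \right)} = 2 \sqrt{3}$ ($l{\left(p \right)} = \sqrt{6 - -6} = \sqrt{6 + 6} = \sqrt{12} = 2 \sqrt{3}$)
$Y{\left(l{\left(O \right)} \right)} \left(-414\right) - 13 = 2 \sqrt{3} \left(-414\right) - 13 = - 828 \sqrt{3} - 13 = -13 - 828 \sqrt{3}$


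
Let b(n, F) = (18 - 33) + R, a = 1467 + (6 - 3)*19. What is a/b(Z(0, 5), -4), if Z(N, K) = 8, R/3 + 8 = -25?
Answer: -254/19 ≈ -13.368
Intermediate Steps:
R = -99 (R = -24 + 3*(-25) = -24 - 75 = -99)
a = 1524 (a = 1467 + 3*19 = 1467 + 57 = 1524)
b(n, F) = -114 (b(n, F) = (18 - 33) - 99 = -15 - 99 = -114)
a/b(Z(0, 5), -4) = 1524/(-114) = 1524*(-1/114) = -254/19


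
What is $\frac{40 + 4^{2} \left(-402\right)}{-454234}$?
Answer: $\frac{3196}{227117} \approx 0.014072$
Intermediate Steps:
$\frac{40 + 4^{2} \left(-402\right)}{-454234} = \left(40 + 16 \left(-402\right)\right) \left(- \frac{1}{454234}\right) = \left(40 - 6432\right) \left(- \frac{1}{454234}\right) = \left(-6392\right) \left(- \frac{1}{454234}\right) = \frac{3196}{227117}$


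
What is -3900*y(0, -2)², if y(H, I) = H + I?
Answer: -15600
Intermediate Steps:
-3900*y(0, -2)² = -3900*(0 - 2)² = -3900*(-2)² = -3900*4 = -60*260 = -15600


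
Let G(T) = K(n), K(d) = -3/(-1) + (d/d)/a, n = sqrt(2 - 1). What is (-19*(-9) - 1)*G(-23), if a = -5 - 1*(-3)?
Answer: 425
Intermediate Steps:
a = -2 (a = -5 + 3 = -2)
n = 1 (n = sqrt(1) = 1)
K(d) = 5/2 (K(d) = -3/(-1) + (d/d)/(-2) = -3*(-1) + 1*(-1/2) = 3 - 1/2 = 5/2)
G(T) = 5/2
(-19*(-9) - 1)*G(-23) = (-19*(-9) - 1)*(5/2) = (171 - 1)*(5/2) = 170*(5/2) = 425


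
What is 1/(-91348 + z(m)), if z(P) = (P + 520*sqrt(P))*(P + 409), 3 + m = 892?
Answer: -531287/201936778458462 + 168740*sqrt(889)/100968389229231 ≈ 4.7198e-8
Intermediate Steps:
m = 889 (m = -3 + 892 = 889)
z(P) = (409 + P)*(P + 520*sqrt(P)) (z(P) = (P + 520*sqrt(P))*(409 + P) = (409 + P)*(P + 520*sqrt(P)))
1/(-91348 + z(m)) = 1/(-91348 + (889**2 + 409*889 + 520*889**(3/2) + 212680*sqrt(889))) = 1/(-91348 + (790321 + 363601 + 520*(889*sqrt(889)) + 212680*sqrt(889))) = 1/(-91348 + (790321 + 363601 + 462280*sqrt(889) + 212680*sqrt(889))) = 1/(-91348 + (1153922 + 674960*sqrt(889))) = 1/(1062574 + 674960*sqrt(889))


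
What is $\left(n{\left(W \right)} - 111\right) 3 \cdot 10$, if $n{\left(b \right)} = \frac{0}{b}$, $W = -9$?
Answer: $-3330$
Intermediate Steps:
$n{\left(b \right)} = 0$
$\left(n{\left(W \right)} - 111\right) 3 \cdot 10 = \left(0 - 111\right) 3 \cdot 10 = \left(0 - 111\right) 30 = \left(-111\right) 30 = -3330$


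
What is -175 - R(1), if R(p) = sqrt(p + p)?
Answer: -175 - sqrt(2) ≈ -176.41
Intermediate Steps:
R(p) = sqrt(2)*sqrt(p) (R(p) = sqrt(2*p) = sqrt(2)*sqrt(p))
-175 - R(1) = -175 - sqrt(2)*sqrt(1) = -175 - sqrt(2)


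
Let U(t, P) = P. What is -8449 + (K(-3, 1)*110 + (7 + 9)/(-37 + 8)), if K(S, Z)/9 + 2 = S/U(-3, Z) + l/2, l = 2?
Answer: -359877/29 ≈ -12410.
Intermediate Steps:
K(S, Z) = -9 + 9*S/Z (K(S, Z) = -18 + 9*(S/Z + 2/2) = -18 + 9*(S/Z + 2*(1/2)) = -18 + 9*(S/Z + 1) = -18 + 9*(1 + S/Z) = -18 + (9 + 9*S/Z) = -9 + 9*S/Z)
-8449 + (K(-3, 1)*110 + (7 + 9)/(-37 + 8)) = -8449 + ((-9 + 9*(-3)/1)*110 + (7 + 9)/(-37 + 8)) = -8449 + ((-9 + 9*(-3)*1)*110 + 16/(-29)) = -8449 + ((-9 - 27)*110 + 16*(-1/29)) = -8449 + (-36*110 - 16/29) = -8449 + (-3960 - 16/29) = -8449 - 114856/29 = -359877/29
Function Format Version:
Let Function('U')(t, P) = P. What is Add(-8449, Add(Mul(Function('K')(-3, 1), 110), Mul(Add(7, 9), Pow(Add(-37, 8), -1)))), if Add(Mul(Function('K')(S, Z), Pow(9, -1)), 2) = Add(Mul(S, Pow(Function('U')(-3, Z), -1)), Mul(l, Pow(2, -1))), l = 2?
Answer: Rational(-359877, 29) ≈ -12410.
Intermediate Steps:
Function('K')(S, Z) = Add(-9, Mul(9, S, Pow(Z, -1))) (Function('K')(S, Z) = Add(-18, Mul(9, Add(Mul(S, Pow(Z, -1)), Mul(2, Pow(2, -1))))) = Add(-18, Mul(9, Add(Mul(S, Pow(Z, -1)), Mul(2, Rational(1, 2))))) = Add(-18, Mul(9, Add(Mul(S, Pow(Z, -1)), 1))) = Add(-18, Mul(9, Add(1, Mul(S, Pow(Z, -1))))) = Add(-18, Add(9, Mul(9, S, Pow(Z, -1)))) = Add(-9, Mul(9, S, Pow(Z, -1))))
Add(-8449, Add(Mul(Function('K')(-3, 1), 110), Mul(Add(7, 9), Pow(Add(-37, 8), -1)))) = Add(-8449, Add(Mul(Add(-9, Mul(9, -3, Pow(1, -1))), 110), Mul(Add(7, 9), Pow(Add(-37, 8), -1)))) = Add(-8449, Add(Mul(Add(-9, Mul(9, -3, 1)), 110), Mul(16, Pow(-29, -1)))) = Add(-8449, Add(Mul(Add(-9, -27), 110), Mul(16, Rational(-1, 29)))) = Add(-8449, Add(Mul(-36, 110), Rational(-16, 29))) = Add(-8449, Add(-3960, Rational(-16, 29))) = Add(-8449, Rational(-114856, 29)) = Rational(-359877, 29)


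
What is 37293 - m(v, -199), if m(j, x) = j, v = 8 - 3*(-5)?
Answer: 37270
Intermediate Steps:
v = 23 (v = 8 + 15 = 23)
37293 - m(v, -199) = 37293 - 1*23 = 37293 - 23 = 37270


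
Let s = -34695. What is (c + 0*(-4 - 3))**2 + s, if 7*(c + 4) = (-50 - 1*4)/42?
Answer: -83260670/2401 ≈ -34678.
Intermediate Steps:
c = -205/49 (c = -4 + ((-50 - 1*4)/42)/7 = -4 + ((-50 - 4)*(1/42))/7 = -4 + (-54*1/42)/7 = -4 + (1/7)*(-9/7) = -4 - 9/49 = -205/49 ≈ -4.1837)
(c + 0*(-4 - 3))**2 + s = (-205/49 + 0*(-4 - 3))**2 - 34695 = (-205/49 + 0*(-7))**2 - 34695 = (-205/49 + 0)**2 - 34695 = (-205/49)**2 - 34695 = 42025/2401 - 34695 = -83260670/2401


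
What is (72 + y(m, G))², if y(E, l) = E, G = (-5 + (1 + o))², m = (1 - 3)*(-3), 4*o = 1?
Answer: 6084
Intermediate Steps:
o = ¼ (o = (¼)*1 = ¼ ≈ 0.25000)
m = 6 (m = -2*(-3) = 6)
G = 225/16 (G = (-5 + (1 + ¼))² = (-5 + 5/4)² = (-15/4)² = 225/16 ≈ 14.063)
(72 + y(m, G))² = (72 + 6)² = 78² = 6084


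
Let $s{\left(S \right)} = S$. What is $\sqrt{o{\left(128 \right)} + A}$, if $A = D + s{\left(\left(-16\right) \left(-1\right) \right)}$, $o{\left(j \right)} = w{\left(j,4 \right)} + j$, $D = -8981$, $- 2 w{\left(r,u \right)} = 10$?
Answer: $i \sqrt{8842} \approx 94.032 i$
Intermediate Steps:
$w{\left(r,u \right)} = -5$ ($w{\left(r,u \right)} = \left(- \frac{1}{2}\right) 10 = -5$)
$o{\left(j \right)} = -5 + j$
$A = -8965$ ($A = -8981 - -16 = -8981 + 16 = -8965$)
$\sqrt{o{\left(128 \right)} + A} = \sqrt{\left(-5 + 128\right) - 8965} = \sqrt{123 - 8965} = \sqrt{-8842} = i \sqrt{8842}$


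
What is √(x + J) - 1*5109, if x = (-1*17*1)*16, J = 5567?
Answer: -5109 + √5295 ≈ -5036.2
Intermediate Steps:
x = -272 (x = -17*1*16 = -17*16 = -272)
√(x + J) - 1*5109 = √(-272 + 5567) - 1*5109 = √5295 - 5109 = -5109 + √5295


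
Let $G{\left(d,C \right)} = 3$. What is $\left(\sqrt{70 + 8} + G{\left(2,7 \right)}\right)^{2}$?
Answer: $\left(3 + \sqrt{78}\right)^{2} \approx 139.99$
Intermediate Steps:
$\left(\sqrt{70 + 8} + G{\left(2,7 \right)}\right)^{2} = \left(\sqrt{70 + 8} + 3\right)^{2} = \left(\sqrt{78} + 3\right)^{2} = \left(3 + \sqrt{78}\right)^{2}$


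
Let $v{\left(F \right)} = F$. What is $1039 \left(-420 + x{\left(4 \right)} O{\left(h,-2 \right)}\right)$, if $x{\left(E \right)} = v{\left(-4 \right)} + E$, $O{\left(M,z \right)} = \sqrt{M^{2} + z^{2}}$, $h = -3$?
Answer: $-436380$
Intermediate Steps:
$x{\left(E \right)} = -4 + E$
$1039 \left(-420 + x{\left(4 \right)} O{\left(h,-2 \right)}\right) = 1039 \left(-420 + \left(-4 + 4\right) \sqrt{\left(-3\right)^{2} + \left(-2\right)^{2}}\right) = 1039 \left(-420 + 0 \sqrt{9 + 4}\right) = 1039 \left(-420 + 0 \sqrt{13}\right) = 1039 \left(-420 + 0\right) = 1039 \left(-420\right) = -436380$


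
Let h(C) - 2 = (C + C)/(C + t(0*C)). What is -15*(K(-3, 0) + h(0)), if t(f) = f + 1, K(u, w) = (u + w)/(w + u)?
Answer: -45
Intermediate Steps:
K(u, w) = 1 (K(u, w) = (u + w)/(u + w) = 1)
t(f) = 1 + f
h(C) = 2 + 2*C/(1 + C) (h(C) = 2 + (C + C)/(C + (1 + 0*C)) = 2 + (2*C)/(C + (1 + 0)) = 2 + (2*C)/(C + 1) = 2 + (2*C)/(1 + C) = 2 + 2*C/(1 + C))
-15*(K(-3, 0) + h(0)) = -15*(1 + 2*(1 + 2*0)/(1 + 0)) = -15*(1 + 2*(1 + 0)/1) = -15*(1 + 2*1*1) = -15*(1 + 2) = -15*3 = -45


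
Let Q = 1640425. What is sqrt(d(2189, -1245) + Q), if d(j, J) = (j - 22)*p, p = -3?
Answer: 2*sqrt(408481) ≈ 1278.3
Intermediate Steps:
d(j, J) = 66 - 3*j (d(j, J) = (j - 22)*(-3) = (-22 + j)*(-3) = 66 - 3*j)
sqrt(d(2189, -1245) + Q) = sqrt((66 - 3*2189) + 1640425) = sqrt((66 - 6567) + 1640425) = sqrt(-6501 + 1640425) = sqrt(1633924) = 2*sqrt(408481)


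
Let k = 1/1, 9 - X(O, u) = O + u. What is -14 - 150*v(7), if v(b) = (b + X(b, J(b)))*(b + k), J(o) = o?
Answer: -2414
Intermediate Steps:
X(O, u) = 9 - O - u (X(O, u) = 9 - (O + u) = 9 + (-O - u) = 9 - O - u)
k = 1
v(b) = (1 + b)*(9 - b) (v(b) = (b + (9 - b - b))*(b + 1) = (b + (9 - 2*b))*(1 + b) = (9 - b)*(1 + b) = (1 + b)*(9 - b))
-14 - 150*v(7) = -14 - 150*(9 - 1*7² + 8*7) = -14 - 150*(9 - 1*49 + 56) = -14 - 150*(9 - 49 + 56) = -14 - 150*16 = -14 - 2400 = -2414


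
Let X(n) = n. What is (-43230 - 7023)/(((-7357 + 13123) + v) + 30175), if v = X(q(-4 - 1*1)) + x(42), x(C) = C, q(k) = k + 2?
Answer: -7179/5140 ≈ -1.3967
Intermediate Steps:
q(k) = 2 + k
v = 39 (v = (2 + (-4 - 1*1)) + 42 = (2 + (-4 - 1)) + 42 = (2 - 5) + 42 = -3 + 42 = 39)
(-43230 - 7023)/(((-7357 + 13123) + v) + 30175) = (-43230 - 7023)/(((-7357 + 13123) + 39) + 30175) = -50253/((5766 + 39) + 30175) = -50253/(5805 + 30175) = -50253/35980 = -50253*1/35980 = -7179/5140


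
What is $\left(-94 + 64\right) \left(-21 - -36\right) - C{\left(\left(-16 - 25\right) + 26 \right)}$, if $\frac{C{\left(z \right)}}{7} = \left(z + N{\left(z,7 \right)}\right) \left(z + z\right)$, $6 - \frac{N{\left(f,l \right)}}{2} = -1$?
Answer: $-660$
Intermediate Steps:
$N{\left(f,l \right)} = 14$ ($N{\left(f,l \right)} = 12 - -2 = 12 + 2 = 14$)
$C{\left(z \right)} = 14 z \left(14 + z\right)$ ($C{\left(z \right)} = 7 \left(z + 14\right) \left(z + z\right) = 7 \left(14 + z\right) 2 z = 7 \cdot 2 z \left(14 + z\right) = 14 z \left(14 + z\right)$)
$\left(-94 + 64\right) \left(-21 - -36\right) - C{\left(\left(-16 - 25\right) + 26 \right)} = \left(-94 + 64\right) \left(-21 - -36\right) - 14 \left(\left(-16 - 25\right) + 26\right) \left(14 + \left(\left(-16 - 25\right) + 26\right)\right) = - 30 \left(-21 + 36\right) - 14 \left(-41 + 26\right) \left(14 + \left(-41 + 26\right)\right) = \left(-30\right) 15 - 14 \left(-15\right) \left(14 - 15\right) = -450 - 14 \left(-15\right) \left(-1\right) = -450 - 210 = -660$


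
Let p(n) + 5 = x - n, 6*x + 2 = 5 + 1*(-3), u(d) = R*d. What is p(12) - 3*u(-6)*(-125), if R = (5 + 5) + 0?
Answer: -22517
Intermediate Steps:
R = 10 (R = 10 + 0 = 10)
u(d) = 10*d
x = 0 (x = -⅓ + (5 + 1*(-3))/6 = -⅓ + (5 - 3)/6 = -⅓ + (⅙)*2 = -⅓ + ⅓ = 0)
p(n) = -5 - n (p(n) = -5 + (0 - n) = -5 - n)
p(12) - 3*u(-6)*(-125) = (-5 - 1*12) - 30*(-6)*(-125) = (-5 - 12) - 3*(-60)*(-125) = -17 + 180*(-125) = -17 - 22500 = -22517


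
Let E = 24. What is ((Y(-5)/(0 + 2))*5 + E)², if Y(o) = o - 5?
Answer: 1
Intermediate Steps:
Y(o) = -5 + o
((Y(-5)/(0 + 2))*5 + E)² = (((-5 - 5)/(0 + 2))*5 + 24)² = (-10/2*5 + 24)² = (-10*½*5 + 24)² = (-5*5 + 24)² = (-25 + 24)² = (-1)² = 1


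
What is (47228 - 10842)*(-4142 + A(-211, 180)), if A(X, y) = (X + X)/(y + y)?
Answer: -13567811803/90 ≈ -1.5075e+8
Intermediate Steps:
A(X, y) = X/y (A(X, y) = (2*X)/((2*y)) = (2*X)*(1/(2*y)) = X/y)
(47228 - 10842)*(-4142 + A(-211, 180)) = (47228 - 10842)*(-4142 - 211/180) = 36386*(-4142 - 211*1/180) = 36386*(-4142 - 211/180) = 36386*(-745771/180) = -13567811803/90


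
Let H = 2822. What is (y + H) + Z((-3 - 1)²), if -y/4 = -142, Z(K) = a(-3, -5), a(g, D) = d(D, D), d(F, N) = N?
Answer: 3385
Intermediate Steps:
a(g, D) = D
Z(K) = -5
y = 568 (y = -4*(-142) = 568)
(y + H) + Z((-3 - 1)²) = (568 + 2822) - 5 = 3390 - 5 = 3385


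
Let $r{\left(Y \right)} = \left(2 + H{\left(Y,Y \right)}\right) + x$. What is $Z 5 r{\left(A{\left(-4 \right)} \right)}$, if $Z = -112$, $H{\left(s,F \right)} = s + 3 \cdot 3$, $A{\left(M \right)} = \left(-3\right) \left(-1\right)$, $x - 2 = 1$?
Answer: $-9520$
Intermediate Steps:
$x = 3$ ($x = 2 + 1 = 3$)
$A{\left(M \right)} = 3$
$H{\left(s,F \right)} = 9 + s$ ($H{\left(s,F \right)} = s + 9 = 9 + s$)
$r{\left(Y \right)} = 14 + Y$ ($r{\left(Y \right)} = \left(2 + \left(9 + Y\right)\right) + 3 = \left(11 + Y\right) + 3 = 14 + Y$)
$Z 5 r{\left(A{\left(-4 \right)} \right)} = - 112 \cdot 5 \left(14 + 3\right) = - 112 \cdot 5 \cdot 17 = \left(-112\right) 85 = -9520$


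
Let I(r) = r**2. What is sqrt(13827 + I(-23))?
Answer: 2*sqrt(3589) ≈ 119.82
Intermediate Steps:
sqrt(13827 + I(-23)) = sqrt(13827 + (-23)**2) = sqrt(13827 + 529) = sqrt(14356) = 2*sqrt(3589)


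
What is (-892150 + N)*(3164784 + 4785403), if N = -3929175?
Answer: -38330435337775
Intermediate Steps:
(-892150 + N)*(3164784 + 4785403) = (-892150 - 3929175)*(3164784 + 4785403) = -4821325*7950187 = -38330435337775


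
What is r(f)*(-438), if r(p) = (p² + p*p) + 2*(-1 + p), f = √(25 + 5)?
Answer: -25404 - 876*√30 ≈ -30202.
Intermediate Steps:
f = √30 ≈ 5.4772
r(p) = -2 + 2*p + 2*p² (r(p) = (p² + p²) + (-2 + 2*p) = 2*p² + (-2 + 2*p) = -2 + 2*p + 2*p²)
r(f)*(-438) = (-2 + 2*√30 + 2*(√30)²)*(-438) = (-2 + 2*√30 + 2*30)*(-438) = (-2 + 2*√30 + 60)*(-438) = (58 + 2*√30)*(-438) = -25404 - 876*√30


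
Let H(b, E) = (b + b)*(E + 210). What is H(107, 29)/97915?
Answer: 51146/97915 ≈ 0.52235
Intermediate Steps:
H(b, E) = 2*b*(210 + E) (H(b, E) = (2*b)*(210 + E) = 2*b*(210 + E))
H(107, 29)/97915 = (2*107*(210 + 29))/97915 = (2*107*239)*(1/97915) = 51146*(1/97915) = 51146/97915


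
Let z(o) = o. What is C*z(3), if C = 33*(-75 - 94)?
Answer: -16731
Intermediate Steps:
C = -5577 (C = 33*(-169) = -5577)
C*z(3) = -5577*3 = -16731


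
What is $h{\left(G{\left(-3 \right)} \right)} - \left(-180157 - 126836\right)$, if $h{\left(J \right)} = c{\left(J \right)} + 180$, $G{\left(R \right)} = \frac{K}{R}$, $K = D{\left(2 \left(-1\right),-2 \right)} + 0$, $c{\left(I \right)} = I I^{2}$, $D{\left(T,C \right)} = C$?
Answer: $\frac{8293679}{27} \approx 3.0717 \cdot 10^{5}$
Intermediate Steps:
$c{\left(I \right)} = I^{3}$
$K = -2$ ($K = -2 + 0 = -2$)
$G{\left(R \right)} = - \frac{2}{R}$
$h{\left(J \right)} = 180 + J^{3}$ ($h{\left(J \right)} = J^{3} + 180 = 180 + J^{3}$)
$h{\left(G{\left(-3 \right)} \right)} - \left(-180157 - 126836\right) = \left(180 + \left(- \frac{2}{-3}\right)^{3}\right) - \left(-180157 - 126836\right) = \left(180 + \left(\left(-2\right) \left(- \frac{1}{3}\right)\right)^{3}\right) - \left(-180157 - 126836\right) = \left(180 + \left(\frac{2}{3}\right)^{3}\right) - -306993 = \left(180 + \frac{8}{27}\right) + 306993 = \frac{4868}{27} + 306993 = \frac{8293679}{27}$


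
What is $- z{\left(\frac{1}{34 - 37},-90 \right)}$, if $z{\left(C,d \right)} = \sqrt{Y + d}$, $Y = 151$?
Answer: $- \sqrt{61} \approx -7.8102$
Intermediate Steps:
$z{\left(C,d \right)} = \sqrt{151 + d}$
$- z{\left(\frac{1}{34 - 37},-90 \right)} = - \sqrt{151 - 90} = - \sqrt{61}$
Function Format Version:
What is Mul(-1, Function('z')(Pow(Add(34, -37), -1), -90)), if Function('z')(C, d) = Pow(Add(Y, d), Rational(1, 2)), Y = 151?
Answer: Mul(-1, Pow(61, Rational(1, 2))) ≈ -7.8102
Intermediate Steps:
Function('z')(C, d) = Pow(Add(151, d), Rational(1, 2))
Mul(-1, Function('z')(Pow(Add(34, -37), -1), -90)) = Mul(-1, Pow(Add(151, -90), Rational(1, 2))) = Mul(-1, Pow(61, Rational(1, 2)))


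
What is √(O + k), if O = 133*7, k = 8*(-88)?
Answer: √227 ≈ 15.067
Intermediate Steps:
k = -704
O = 931
√(O + k) = √(931 - 704) = √227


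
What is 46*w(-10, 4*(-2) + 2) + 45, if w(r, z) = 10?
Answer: 505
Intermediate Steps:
46*w(-10, 4*(-2) + 2) + 45 = 46*10 + 45 = 460 + 45 = 505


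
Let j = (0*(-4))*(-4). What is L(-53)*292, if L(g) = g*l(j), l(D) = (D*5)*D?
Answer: 0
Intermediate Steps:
j = 0 (j = 0*(-4) = 0)
l(D) = 5*D² (l(D) = (5*D)*D = 5*D²)
L(g) = 0 (L(g) = g*(5*0²) = g*(5*0) = g*0 = 0)
L(-53)*292 = 0*292 = 0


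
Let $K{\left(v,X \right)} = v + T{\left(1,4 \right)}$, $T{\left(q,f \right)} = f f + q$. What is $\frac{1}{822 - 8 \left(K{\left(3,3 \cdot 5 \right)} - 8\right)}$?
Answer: $\frac{1}{726} \approx 0.0013774$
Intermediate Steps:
$T{\left(q,f \right)} = q + f^{2}$ ($T{\left(q,f \right)} = f^{2} + q = q + f^{2}$)
$K{\left(v,X \right)} = 17 + v$ ($K{\left(v,X \right)} = v + \left(1 + 4^{2}\right) = v + \left(1 + 16\right) = v + 17 = 17 + v$)
$\frac{1}{822 - 8 \left(K{\left(3,3 \cdot 5 \right)} - 8\right)} = \frac{1}{822 - 8 \left(\left(17 + 3\right) - 8\right)} = \frac{1}{822 - 8 \left(20 - 8\right)} = \frac{1}{822 - 96} = \frac{1}{726}$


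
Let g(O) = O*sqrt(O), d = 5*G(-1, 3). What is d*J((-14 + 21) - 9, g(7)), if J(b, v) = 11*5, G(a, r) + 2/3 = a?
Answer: -1375/3 ≈ -458.33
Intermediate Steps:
G(a, r) = -2/3 + a
d = -25/3 (d = 5*(-2/3 - 1) = 5*(-5/3) = -25/3 ≈ -8.3333)
g(O) = O**(3/2)
J(b, v) = 55
d*J((-14 + 21) - 9, g(7)) = -25/3*55 = -1375/3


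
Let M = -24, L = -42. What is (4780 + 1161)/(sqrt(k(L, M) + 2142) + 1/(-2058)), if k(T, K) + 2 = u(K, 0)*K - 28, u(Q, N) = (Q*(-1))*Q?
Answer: 12226578/67494760703 + 201298380192*sqrt(249)/67494760703 ≈ 47.062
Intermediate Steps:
u(Q, N) = -Q**2 (u(Q, N) = (-Q)*Q = -Q**2)
k(T, K) = -30 - K**3 (k(T, K) = -2 + ((-K**2)*K - 28) = -2 + (-K**3 - 28) = -2 + (-28 - K**3) = -30 - K**3)
(4780 + 1161)/(sqrt(k(L, M) + 2142) + 1/(-2058)) = (4780 + 1161)/(sqrt((-30 - 1*(-24)**3) + 2142) + 1/(-2058)) = 5941/(sqrt((-30 - 1*(-13824)) + 2142) - 1/2058) = 5941/(sqrt((-30 + 13824) + 2142) - 1/2058) = 5941/(sqrt(13794 + 2142) - 1/2058) = 5941/(sqrt(15936) - 1/2058) = 5941/(8*sqrt(249) - 1/2058) = 5941/(-1/2058 + 8*sqrt(249))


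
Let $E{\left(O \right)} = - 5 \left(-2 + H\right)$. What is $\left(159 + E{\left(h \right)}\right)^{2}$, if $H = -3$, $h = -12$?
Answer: $33856$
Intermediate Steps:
$E{\left(O \right)} = 25$ ($E{\left(O \right)} = - 5 \left(-2 - 3\right) = \left(-5\right) \left(-5\right) = 25$)
$\left(159 + E{\left(h \right)}\right)^{2} = \left(159 + 25\right)^{2} = 184^{2} = 33856$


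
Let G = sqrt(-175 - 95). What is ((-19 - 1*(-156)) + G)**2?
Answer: 18499 + 822*I*sqrt(30) ≈ 18499.0 + 4502.3*I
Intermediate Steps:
G = 3*I*sqrt(30) (G = sqrt(-270) = 3*I*sqrt(30) ≈ 16.432*I)
((-19 - 1*(-156)) + G)**2 = ((-19 - 1*(-156)) + 3*I*sqrt(30))**2 = ((-19 + 156) + 3*I*sqrt(30))**2 = (137 + 3*I*sqrt(30))**2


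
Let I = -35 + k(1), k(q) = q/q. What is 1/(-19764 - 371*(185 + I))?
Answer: -1/75785 ≈ -1.3195e-5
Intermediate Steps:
k(q) = 1
I = -34 (I = -35 + 1 = -34)
1/(-19764 - 371*(185 + I)) = 1/(-19764 - 371*(185 - 34)) = 1/(-19764 - 371*151) = 1/(-19764 - 56021) = 1/(-75785) = -1/75785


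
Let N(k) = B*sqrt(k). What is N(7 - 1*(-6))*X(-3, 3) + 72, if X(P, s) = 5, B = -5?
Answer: 72 - 25*sqrt(13) ≈ -18.139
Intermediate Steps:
N(k) = -5*sqrt(k)
N(7 - 1*(-6))*X(-3, 3) + 72 = -5*sqrt(7 - 1*(-6))*5 + 72 = -5*sqrt(7 + 6)*5 + 72 = -5*sqrt(13)*5 + 72 = -25*sqrt(13) + 72 = 72 - 25*sqrt(13)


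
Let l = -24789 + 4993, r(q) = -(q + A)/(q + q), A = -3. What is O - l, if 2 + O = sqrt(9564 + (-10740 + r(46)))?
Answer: 19794 + I*sqrt(2489405)/46 ≈ 19794.0 + 34.3*I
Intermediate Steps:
r(q) = -(-3 + q)/(2*q) (r(q) = -(q - 3)/(q + q) = -(-3 + q)/(2*q))
l = -19796
O = -2 + I*sqrt(2489405)/46 (O = -2 + sqrt(9564 + (-10740 + (1/2)*(3 - 1*46)/46)) = -2 + sqrt(9564 + (-10740 + (1/2)*(1/46)*(3 - 46))) = -2 + sqrt(9564 + (-10740 + (1/2)*(1/46)*(-43))) = -2 + sqrt(9564 + (-10740 - 43/92)) = -2 + sqrt(9564 - 988123/92) = -2 + sqrt(-108235/92) = -2 + I*sqrt(2489405)/46 ≈ -2.0 + 34.3*I)
O - l = (-2 + I*sqrt(2489405)/46) - 1*(-19796) = (-2 + I*sqrt(2489405)/46) + 19796 = 19794 + I*sqrt(2489405)/46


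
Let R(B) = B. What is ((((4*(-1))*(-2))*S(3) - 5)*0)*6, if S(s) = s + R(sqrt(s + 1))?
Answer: 0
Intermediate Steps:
S(s) = s + sqrt(1 + s) (S(s) = s + sqrt(s + 1) = s + sqrt(1 + s))
((((4*(-1))*(-2))*S(3) - 5)*0)*6 = ((((4*(-1))*(-2))*(3 + sqrt(1 + 3)) - 5)*0)*6 = (((-4*(-2))*(3 + sqrt(4)) - 5)*0)*6 = ((8*(3 + 2) - 5)*0)*6 = ((8*5 - 5)*0)*6 = ((40 - 5)*0)*6 = (35*0)*6 = 0*6 = 0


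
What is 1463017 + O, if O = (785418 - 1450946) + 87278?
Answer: 884767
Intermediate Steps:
O = -578250 (O = -665528 + 87278 = -578250)
1463017 + O = 1463017 - 578250 = 884767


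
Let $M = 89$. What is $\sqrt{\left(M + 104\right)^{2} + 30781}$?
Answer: $\sqrt{68030} \approx 260.83$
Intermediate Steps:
$\sqrt{\left(M + 104\right)^{2} + 30781} = \sqrt{\left(89 + 104\right)^{2} + 30781} = \sqrt{193^{2} + 30781} = \sqrt{37249 + 30781} = \sqrt{68030}$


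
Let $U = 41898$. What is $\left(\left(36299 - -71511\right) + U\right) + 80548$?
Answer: $230256$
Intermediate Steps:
$\left(\left(36299 - -71511\right) + U\right) + 80548 = \left(\left(36299 - -71511\right) + 41898\right) + 80548 = \left(\left(36299 + 71511\right) + 41898\right) + 80548 = \left(107810 + 41898\right) + 80548 = 149708 + 80548 = 230256$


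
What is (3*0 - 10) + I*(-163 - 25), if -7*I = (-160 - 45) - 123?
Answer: -61734/7 ≈ -8819.1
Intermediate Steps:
I = 328/7 (I = -((-160 - 45) - 123)/7 = -(-205 - 123)/7 = -⅐*(-328) = 328/7 ≈ 46.857)
(3*0 - 10) + I*(-163 - 25) = (3*0 - 10) + 328*(-163 - 25)/7 = (0 - 10) + (328/7)*(-188) = -10 - 61664/7 = -61734/7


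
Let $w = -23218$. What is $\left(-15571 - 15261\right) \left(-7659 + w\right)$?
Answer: $951999664$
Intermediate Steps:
$\left(-15571 - 15261\right) \left(-7659 + w\right) = \left(-15571 - 15261\right) \left(-7659 - 23218\right) = \left(-30832\right) \left(-30877\right) = 951999664$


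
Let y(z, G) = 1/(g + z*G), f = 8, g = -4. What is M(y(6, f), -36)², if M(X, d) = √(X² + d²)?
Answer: 2509057/1936 ≈ 1296.0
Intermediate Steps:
y(z, G) = 1/(-4 + G*z) (y(z, G) = 1/(-4 + z*G) = 1/(-4 + G*z))
M(y(6, f), -36)² = (√((1/(-4 + 8*6))² + (-36)²))² = (√((1/(-4 + 48))² + 1296))² = (√((1/44)² + 1296))² = (√(1/1936 + 1296))² = (√(2509057/1936))² = (√2509057/44)² = 2509057/1936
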